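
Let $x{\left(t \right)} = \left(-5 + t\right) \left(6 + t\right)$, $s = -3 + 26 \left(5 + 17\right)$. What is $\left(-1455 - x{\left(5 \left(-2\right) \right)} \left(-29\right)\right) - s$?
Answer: $-284$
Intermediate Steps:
$s = 569$ ($s = -3 + 26 \cdot 22 = -3 + 572 = 569$)
$\left(-1455 - x{\left(5 \left(-2\right) \right)} \left(-29\right)\right) - s = \left(-1455 - \left(-30 + 5 \left(-2\right) + \left(5 \left(-2\right)\right)^{2}\right) \left(-29\right)\right) - 569 = \left(-1455 - \left(-30 - 10 + \left(-10\right)^{2}\right) \left(-29\right)\right) - 569 = \left(-1455 - \left(-30 - 10 + 100\right) \left(-29\right)\right) - 569 = \left(-1455 - 60 \left(-29\right)\right) - 569 = \left(-1455 - -1740\right) - 569 = \left(-1455 + 1740\right) - 569 = 285 - 569 = -284$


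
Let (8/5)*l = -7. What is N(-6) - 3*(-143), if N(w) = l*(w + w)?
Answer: 963/2 ≈ 481.50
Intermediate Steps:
l = -35/8 (l = (5/8)*(-7) = -35/8 ≈ -4.3750)
N(w) = -35*w/4 (N(w) = -35*(w + w)/8 = -35*w/4)
N(-6) - 3*(-143) = -35/4*(-6) - 3*(-143) = 105/2 + 429 = 963/2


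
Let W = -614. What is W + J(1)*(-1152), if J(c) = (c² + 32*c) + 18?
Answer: -59366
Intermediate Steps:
J(c) = 18 + c² + 32*c
W + J(1)*(-1152) = -614 + (18 + 1² + 32*1)*(-1152) = -614 + (18 + 1 + 32)*(-1152) = -614 + 51*(-1152) = -614 - 58752 = -59366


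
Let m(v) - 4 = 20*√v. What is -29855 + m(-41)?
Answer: -29851 + 20*I*√41 ≈ -29851.0 + 128.06*I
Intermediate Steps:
m(v) = 4 + 20*√v
-29855 + m(-41) = -29855 + (4 + 20*√(-41)) = -29855 + (4 + 20*(I*√41)) = -29855 + (4 + 20*I*√41) = -29851 + 20*I*√41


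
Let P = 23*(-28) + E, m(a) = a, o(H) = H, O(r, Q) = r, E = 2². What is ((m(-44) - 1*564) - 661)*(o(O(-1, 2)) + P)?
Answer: 813429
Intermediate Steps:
E = 4
P = -640 (P = 23*(-28) + 4 = -644 + 4 = -640)
((m(-44) - 1*564) - 661)*(o(O(-1, 2)) + P) = ((-44 - 1*564) - 661)*(-1 - 640) = ((-44 - 564) - 661)*(-641) = (-608 - 661)*(-641) = -1269*(-641) = 813429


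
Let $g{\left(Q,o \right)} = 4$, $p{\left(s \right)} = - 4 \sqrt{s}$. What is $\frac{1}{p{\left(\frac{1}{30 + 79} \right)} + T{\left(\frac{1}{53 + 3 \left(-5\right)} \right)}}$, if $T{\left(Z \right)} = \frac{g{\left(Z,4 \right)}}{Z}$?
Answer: $\frac{2071}{314790} + \frac{\sqrt{109}}{629580} \approx 0.0065956$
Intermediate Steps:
$T{\left(Z \right)} = \frac{4}{Z}$
$\frac{1}{p{\left(\frac{1}{30 + 79} \right)} + T{\left(\frac{1}{53 + 3 \left(-5\right)} \right)}} = \frac{1}{- 4 \sqrt{\frac{1}{30 + 79}} + \frac{4}{\frac{1}{53 + 3 \left(-5\right)}}} = \frac{1}{- 4 \sqrt{\frac{1}{109}} + \frac{4}{\frac{1}{53 - 15}}} = \frac{1}{- \frac{4}{\sqrt{109}} + \frac{4}{\frac{1}{38}}} = \frac{1}{- 4 \frac{\sqrt{109}}{109} + 4 \frac{1}{\frac{1}{38}}} = \frac{1}{- \frac{4 \sqrt{109}}{109} + 4 \cdot 38} = \frac{1}{- \frac{4 \sqrt{109}}{109} + 152} = \frac{1}{152 - \frac{4 \sqrt{109}}{109}}$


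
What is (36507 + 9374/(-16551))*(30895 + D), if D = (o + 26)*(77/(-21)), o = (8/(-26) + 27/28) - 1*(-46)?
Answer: 20208930243624809/18073692 ≈ 1.1181e+9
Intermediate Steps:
o = 16983/364 (o = (8*(-1/26) + 27*(1/28)) + 46 = (-4/13 + 27/28) + 46 = 239/364 + 46 = 16983/364 ≈ 46.657)
D = -290917/1092 (D = (16983/364 + 26)*(77/(-21)) = 26447*(77*(-1/21))/364 = (26447/364)*(-11/3) = -290917/1092 ≈ -266.41)
(36507 + 9374/(-16551))*(30895 + D) = (36507 + 9374/(-16551))*(30895 - 290917/1092) = (36507 + 9374*(-1/16551))*(33446423/1092) = (36507 - 9374/16551)*(33446423/1092) = (604217983/16551)*(33446423/1092) = 20208930243624809/18073692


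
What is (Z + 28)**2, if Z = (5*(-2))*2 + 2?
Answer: 100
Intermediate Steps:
Z = -18 (Z = -10*2 + 2 = -20 + 2 = -18)
(Z + 28)**2 = (-18 + 28)**2 = 10**2 = 100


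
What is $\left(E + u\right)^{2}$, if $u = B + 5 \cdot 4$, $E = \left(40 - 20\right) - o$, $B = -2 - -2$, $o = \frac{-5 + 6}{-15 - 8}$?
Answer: $\frac{848241}{529} \approx 1603.5$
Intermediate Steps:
$o = - \frac{1}{23}$ ($o = 1 \frac{1}{-23} = 1 \left(- \frac{1}{23}\right) = - \frac{1}{23} \approx -0.043478$)
$B = 0$ ($B = -2 + 2 = 0$)
$E = \frac{461}{23}$ ($E = \left(40 - 20\right) - - \frac{1}{23} = \left(40 - 20\right) + \frac{1}{23} = 20 + \frac{1}{23} = \frac{461}{23} \approx 20.043$)
$u = 20$ ($u = 0 + 5 \cdot 4 = 0 + 20 = 20$)
$\left(E + u\right)^{2} = \left(\frac{461}{23} + 20\right)^{2} = \left(\frac{921}{23}\right)^{2} = \frac{848241}{529}$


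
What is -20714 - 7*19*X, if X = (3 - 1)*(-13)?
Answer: -17256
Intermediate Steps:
X = -26 (X = 2*(-13) = -26)
-20714 - 7*19*X = -20714 - 7*19*(-26) = -20714 - 133*(-26) = -20714 - 1*(-3458) = -20714 + 3458 = -17256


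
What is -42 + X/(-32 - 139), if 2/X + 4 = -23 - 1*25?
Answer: -186731/4446 ≈ -42.000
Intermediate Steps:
X = -1/26 (X = 2/(-4 + (-23 - 1*25)) = 2/(-4 + (-23 - 25)) = 2/(-4 - 48) = 2/(-52) = 2*(-1/52) = -1/26 ≈ -0.038462)
-42 + X/(-32 - 139) = -42 - 1/26/(-32 - 139) = -42 - 1/26/(-171) = -42 - 1/171*(-1/26) = -42 + 1/4446 = -186731/4446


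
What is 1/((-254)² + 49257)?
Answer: 1/113773 ≈ 8.7894e-6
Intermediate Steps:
1/((-254)² + 49257) = 1/(64516 + 49257) = 1/113773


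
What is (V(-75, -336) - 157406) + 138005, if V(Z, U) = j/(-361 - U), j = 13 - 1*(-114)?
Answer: -485152/25 ≈ -19406.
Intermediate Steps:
j = 127 (j = 13 + 114 = 127)
V(Z, U) = 127/(-361 - U)
(V(-75, -336) - 157406) + 138005 = (-127/(361 - 336) - 157406) + 138005 = (-127/25 - 157406) + 138005 = -3935277/25 + 138005 = -485152/25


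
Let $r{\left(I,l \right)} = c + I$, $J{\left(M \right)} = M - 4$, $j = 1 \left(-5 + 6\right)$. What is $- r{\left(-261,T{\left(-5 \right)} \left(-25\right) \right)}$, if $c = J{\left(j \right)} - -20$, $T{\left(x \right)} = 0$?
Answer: $244$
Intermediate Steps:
$j = 1$ ($j = 1 \cdot 1 = 1$)
$J{\left(M \right)} = -4 + M$
$c = 17$ ($c = \left(-4 + 1\right) - -20 = -3 + 20 = 17$)
$r{\left(I,l \right)} = 17 + I$
$- r{\left(-261,T{\left(-5 \right)} \left(-25\right) \right)} = - (17 - 261) = \left(-1\right) \left(-244\right) = 244$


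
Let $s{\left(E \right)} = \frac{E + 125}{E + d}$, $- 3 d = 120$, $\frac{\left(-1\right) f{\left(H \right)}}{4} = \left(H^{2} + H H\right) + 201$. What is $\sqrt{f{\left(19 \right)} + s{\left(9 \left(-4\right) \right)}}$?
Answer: $\frac{i \sqrt{5332939}}{38} \approx 60.771 i$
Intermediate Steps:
$f{\left(H \right)} = -804 - 8 H^{2}$ ($f{\left(H \right)} = - 4 \left(\left(H^{2} + H H\right) + 201\right) = - 4 \left(\left(H^{2} + H^{2}\right) + 201\right) = - 4 \left(2 H^{2} + 201\right) = - 4 \left(201 + 2 H^{2}\right) = -804 - 8 H^{2}$)
$d = -40$ ($d = \left(- \frac{1}{3}\right) 120 = -40$)
$s{\left(E \right)} = \frac{125 + E}{-40 + E}$ ($s{\left(E \right)} = \frac{E + 125}{E - 40} = \frac{125 + E}{-40 + E}$)
$\sqrt{f{\left(19 \right)} + s{\left(9 \left(-4\right) \right)}} = \sqrt{\left(-804 - 8 \cdot 19^{2}\right) + \frac{125 + 9 \left(-4\right)}{-40 + 9 \left(-4\right)}} = \sqrt{\left(-804 - 2888\right) + \frac{125 - 36}{-40 - 36}} = \sqrt{\left(-804 - 2888\right) + \frac{1}{-76} \cdot 89} = \sqrt{-3692 - \frac{89}{76}} = \sqrt{- \frac{280681}{76}} = \frac{i \sqrt{5332939}}{38}$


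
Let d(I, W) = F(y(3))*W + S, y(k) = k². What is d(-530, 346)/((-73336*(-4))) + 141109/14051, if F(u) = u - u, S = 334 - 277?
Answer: 41394279403/4121776544 ≈ 10.043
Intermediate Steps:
S = 57
F(u) = 0
d(I, W) = 57 (d(I, W) = 0*W + 57 = 0 + 57 = 57)
d(-530, 346)/((-73336*(-4))) + 141109/14051 = 57/((-73336*(-4))) + 141109/14051 = 57/293344 + 141109*(1/14051) = 57*(1/293344) + 141109/14051 = 57/293344 + 141109/14051 = 41394279403/4121776544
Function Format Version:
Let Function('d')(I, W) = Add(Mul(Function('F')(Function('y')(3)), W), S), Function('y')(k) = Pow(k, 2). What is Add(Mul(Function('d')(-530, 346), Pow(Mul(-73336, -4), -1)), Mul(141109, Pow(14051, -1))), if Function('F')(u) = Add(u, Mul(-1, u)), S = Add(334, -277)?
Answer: Rational(41394279403, 4121776544) ≈ 10.043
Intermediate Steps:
S = 57
Function('F')(u) = 0
Function('d')(I, W) = 57 (Function('d')(I, W) = Add(Mul(0, W), 57) = Add(0, 57) = 57)
Add(Mul(Function('d')(-530, 346), Pow(Mul(-73336, -4), -1)), Mul(141109, Pow(14051, -1))) = Add(Mul(57, Pow(Mul(-73336, -4), -1)), Mul(141109, Pow(14051, -1))) = Add(Mul(57, Pow(293344, -1)), Mul(141109, Rational(1, 14051))) = Add(Mul(57, Rational(1, 293344)), Rational(141109, 14051)) = Add(Rational(57, 293344), Rational(141109, 14051)) = Rational(41394279403, 4121776544)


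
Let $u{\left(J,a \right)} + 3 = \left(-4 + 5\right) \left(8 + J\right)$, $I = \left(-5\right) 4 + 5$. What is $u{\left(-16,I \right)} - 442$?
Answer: $-453$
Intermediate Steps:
$I = -15$ ($I = -20 + 5 = -15$)
$u{\left(J,a \right)} = 5 + J$ ($u{\left(J,a \right)} = -3 + \left(-4 + 5\right) \left(8 + J\right) = -3 + 1 \left(8 + J\right) = -3 + \left(8 + J\right) = 5 + J$)
$u{\left(-16,I \right)} - 442 = \left(5 - 16\right) - 442 = -11 - 442 = -453$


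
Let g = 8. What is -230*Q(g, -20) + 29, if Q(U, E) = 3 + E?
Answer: 3939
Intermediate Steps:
-230*Q(g, -20) + 29 = -230*(3 - 20) + 29 = -230*(-17) + 29 = 3910 + 29 = 3939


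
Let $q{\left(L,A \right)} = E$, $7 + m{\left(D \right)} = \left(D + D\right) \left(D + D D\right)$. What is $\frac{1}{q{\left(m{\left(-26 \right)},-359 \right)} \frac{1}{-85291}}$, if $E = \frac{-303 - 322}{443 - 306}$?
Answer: $\frac{11684867}{625} \approx 18696.0$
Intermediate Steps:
$m{\left(D \right)} = -7 + 2 D \left(D + D^{2}\right)$ ($m{\left(D \right)} = -7 + \left(D + D\right) \left(D + D D\right) = -7 + 2 D \left(D + D^{2}\right)$)
$E = - \frac{625}{137} \approx -4.562$
$q{\left(L,A \right)} = - \frac{625}{137}$
$\frac{1}{q{\left(m{\left(-26 \right)},-359 \right)} \frac{1}{-85291}} = \frac{1}{\left(- \frac{625}{137}\right) \frac{1}{-85291}} = \frac{1}{\left(- \frac{625}{137}\right) \left(- \frac{1}{85291}\right)} = \frac{1}{\frac{625}{11684867}} = \frac{11684867}{625}$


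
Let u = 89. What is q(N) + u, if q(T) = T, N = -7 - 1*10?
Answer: 72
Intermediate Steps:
N = -17 (N = -7 - 10 = -17)
q(N) + u = -17 + 89 = 72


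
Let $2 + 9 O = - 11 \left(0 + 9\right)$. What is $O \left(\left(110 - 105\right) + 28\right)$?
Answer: $- \frac{1111}{3} \approx -370.33$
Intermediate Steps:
$O = - \frac{101}{9}$ ($O = - \frac{2}{9} + \frac{\left(-11\right) \left(0 + 9\right)}{9} = - \frac{2}{9} + \frac{\left(-11\right) 9}{9} = - \frac{2}{9} + \frac{1}{9} \left(-99\right) = - \frac{2}{9} - 11 = - \frac{101}{9} \approx -11.222$)
$O \left(\left(110 - 105\right) + 28\right) = - \frac{101 \left(\left(110 - 105\right) + 28\right)}{9} = - \frac{101 \left(5 + 28\right)}{9} = \left(- \frac{101}{9}\right) 33 = - \frac{1111}{3}$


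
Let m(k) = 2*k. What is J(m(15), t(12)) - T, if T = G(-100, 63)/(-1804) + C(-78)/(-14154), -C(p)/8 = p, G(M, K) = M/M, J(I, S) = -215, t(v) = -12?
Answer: -914771765/4255636 ≈ -214.96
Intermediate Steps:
G(M, K) = 1
C(p) = -8*p
T = -189975/4255636 (T = 1/(-1804) - 8*(-78)/(-14154) = 1*(-1/1804) + 624*(-1/14154) = -1/1804 - 104/2359 = -189975/4255636 ≈ -0.044641)
J(m(15), t(12)) - T = -215 - 1*(-189975/4255636) = -215 + 189975/4255636 = -914771765/4255636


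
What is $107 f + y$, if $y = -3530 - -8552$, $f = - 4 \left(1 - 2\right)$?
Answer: $5450$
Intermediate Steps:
$f = 4$ ($f = \left(-4\right) \left(-1\right) = 4$)
$y = 5022$ ($y = -3530 + 8552 = 5022$)
$107 f + y = 107 \cdot 4 + 5022 = 428 + 5022 = 5450$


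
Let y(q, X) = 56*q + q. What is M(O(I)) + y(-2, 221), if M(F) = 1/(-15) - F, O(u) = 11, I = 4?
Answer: -1876/15 ≈ -125.07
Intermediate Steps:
y(q, X) = 57*q
M(F) = -1/15 - F
M(O(I)) + y(-2, 221) = (-1/15 - 1*11) + 57*(-2) = (-1/15 - 11) - 114 = -166/15 - 114 = -1876/15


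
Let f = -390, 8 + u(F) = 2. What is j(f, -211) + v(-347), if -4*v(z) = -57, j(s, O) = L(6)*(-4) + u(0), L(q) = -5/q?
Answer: 139/12 ≈ 11.583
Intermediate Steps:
u(F) = -6 (u(F) = -8 + 2 = -6)
j(s, O) = -8/3 (j(s, O) = -5/6*(-4) - 6 = 10/3 - 6 = -8/3)
v(z) = 57/4 (v(z) = -1/4*(-57) = 57/4)
j(f, -211) + v(-347) = -8/3 + 57/4 = 139/12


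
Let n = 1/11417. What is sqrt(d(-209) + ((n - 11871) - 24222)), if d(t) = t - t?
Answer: 2*I*sqrt(24003297685)/1631 ≈ 189.98*I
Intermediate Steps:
d(t) = 0
n = 1/11417 ≈ 8.7589e-5
sqrt(d(-209) + ((n - 11871) - 24222)) = sqrt(0 + ((1/11417 - 11871) - 24222)) = sqrt(0 + (-135531206/11417 - 24222)) = sqrt(0 - 412073780/11417) = sqrt(-412073780/11417) = 2*I*sqrt(24003297685)/1631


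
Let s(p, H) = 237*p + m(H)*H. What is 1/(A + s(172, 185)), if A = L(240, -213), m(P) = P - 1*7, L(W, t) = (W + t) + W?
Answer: 1/73961 ≈ 1.3521e-5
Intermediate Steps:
L(W, t) = t + 2*W
m(P) = -7 + P (m(P) = P - 7 = -7 + P)
A = 267 (A = -213 + 2*240 = -213 + 480 = 267)
s(p, H) = 237*p + H*(-7 + H) (s(p, H) = 237*p + (-7 + H)*H = 237*p + H*(-7 + H))
1/(A + s(172, 185)) = 1/(267 + (237*172 + 185*(-7 + 185))) = 1/(267 + (40764 + 185*178)) = 1/(267 + (40764 + 32930)) = 1/(267 + 73694) = 1/73961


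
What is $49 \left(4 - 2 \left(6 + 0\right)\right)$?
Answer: $-392$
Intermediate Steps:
$49 \left(4 - 2 \left(6 + 0\right)\right) = 49 \left(4 - 12\right) = 49 \left(-8\right) = -392$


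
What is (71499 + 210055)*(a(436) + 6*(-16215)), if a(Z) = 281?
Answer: -27313271986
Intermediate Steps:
(71499 + 210055)*(a(436) + 6*(-16215)) = (71499 + 210055)*(281 + 6*(-16215)) = 281554*(281 - 97290) = 281554*(-97009) = -27313271986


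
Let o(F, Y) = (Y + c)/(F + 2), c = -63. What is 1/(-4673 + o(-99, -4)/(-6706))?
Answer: -650482/3039702453 ≈ -0.00021400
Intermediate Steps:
o(F, Y) = (-63 + Y)/(2 + F) (o(F, Y) = (Y - 63)/(F + 2) = (-63 + Y)/(2 + F))
1/(-4673 + o(-99, -4)/(-6706)) = 1/(-4673 + ((-63 - 4)/(2 - 99))/(-6706)) = 1/(-4673 + (-67/(-97))*(-1/6706)) = 1/(-4673 - 1/97*(-67)*(-1/6706)) = 1/(-4673 + (67/97)*(-1/6706)) = 1/(-4673 - 67/650482) = 1/(-3039702453/650482) = -650482/3039702453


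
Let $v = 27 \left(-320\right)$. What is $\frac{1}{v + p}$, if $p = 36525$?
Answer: $\frac{1}{27885} \approx 3.5862 \cdot 10^{-5}$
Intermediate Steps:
$v = -8640$
$\frac{1}{v + p} = \frac{1}{-8640 + 36525} = \frac{1}{27885}$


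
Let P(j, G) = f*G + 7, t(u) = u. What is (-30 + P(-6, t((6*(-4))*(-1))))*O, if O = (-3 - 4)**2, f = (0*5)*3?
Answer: -1127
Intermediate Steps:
f = 0 (f = 0*3 = 0)
P(j, G) = 7 (P(j, G) = 0*G + 7 = 0 + 7 = 7)
O = 49 (O = (-7)**2 = 49)
(-30 + P(-6, t((6*(-4))*(-1))))*O = (-30 + 7)*49 = -23*49 = -1127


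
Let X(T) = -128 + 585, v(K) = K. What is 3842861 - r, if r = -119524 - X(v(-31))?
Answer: 3962842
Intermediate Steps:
X(T) = 457
r = -119981 (r = -119524 - 1*457 = -119524 - 457 = -119981)
3842861 - r = 3842861 - 1*(-119981) = 3842861 + 119981 = 3962842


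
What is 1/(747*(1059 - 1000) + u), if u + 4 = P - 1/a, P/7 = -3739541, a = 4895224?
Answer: -4895224/127925508338833 ≈ -3.8266e-8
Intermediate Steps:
P = -26176787 (P = 7*(-3739541) = -26176787)
u = -128141255546185/4895224 (u = -4 + (-26176787 - 1/4895224) = -4 - 128141235965289/4895224 = -128141255546185/4895224 ≈ -2.6177e+7)
1/(747*(1059 - 1000) + u) = 1/(747*(1059 - 1000) - 128141255546185/4895224) = 1/(747*59 - 128141255546185/4895224) = 1/(44073 - 128141255546185/4895224) = 1/(-127925508338833/4895224) = -4895224/127925508338833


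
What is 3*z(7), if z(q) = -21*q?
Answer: -441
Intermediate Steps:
3*z(7) = 3*(-21*7) = 3*(-147) = -441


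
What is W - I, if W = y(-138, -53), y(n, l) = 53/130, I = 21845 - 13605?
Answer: -1071147/130 ≈ -8239.6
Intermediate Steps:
I = 8240
y(n, l) = 53/130 (y(n, l) = 53*(1/130) = 53/130)
W = 53/130 ≈ 0.40769
W - I = 53/130 - 1*8240 = 53/130 - 8240 = -1071147/130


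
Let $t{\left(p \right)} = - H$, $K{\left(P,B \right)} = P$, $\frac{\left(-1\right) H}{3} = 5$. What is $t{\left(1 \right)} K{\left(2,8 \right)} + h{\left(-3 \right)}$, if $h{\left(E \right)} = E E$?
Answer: $39$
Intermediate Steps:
$H = -15$ ($H = \left(-3\right) 5 = -15$)
$t{\left(p \right)} = 15$ ($t{\left(p \right)} = \left(-1\right) \left(-15\right) = 15$)
$h{\left(E \right)} = E^{2}$
$t{\left(1 \right)} K{\left(2,8 \right)} + h{\left(-3 \right)} = 15 \cdot 2 + \left(-3\right)^{2} = 30 + 9 = 39$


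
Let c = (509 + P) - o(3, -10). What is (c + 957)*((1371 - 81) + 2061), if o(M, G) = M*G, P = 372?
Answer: 6259668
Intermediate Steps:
o(M, G) = G*M
c = 911 (c = (509 + 372) - (-10)*3 = 881 - 1*(-30) = 881 + 30 = 911)
(c + 957)*((1371 - 81) + 2061) = (911 + 957)*((1371 - 81) + 2061) = 1868*(1290 + 2061) = 1868*3351 = 6259668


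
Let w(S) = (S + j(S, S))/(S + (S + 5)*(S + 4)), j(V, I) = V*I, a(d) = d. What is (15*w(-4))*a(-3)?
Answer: 135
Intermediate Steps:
j(V, I) = I*V
w(S) = (S + S²)/(S + (4 + S)*(5 + S)) (w(S) = (S + S*S)/(S + (S + 5)*(S + 4)) = (S + S²)/(S + (5 + S)*(4 + S)) = (S + S²)/(S + (4 + S)*(5 + S)))
(15*w(-4))*a(-3) = (15*(-4*(1 - 4)/(20 + (-4)² + 10*(-4))))*(-3) = (15*(-4*(-3)/(20 + 16 - 40)))*(-3) = (15*(-4*(-3)/(-4)))*(-3) = (15*(-4*(-¼)*(-3)))*(-3) = (15*(-3))*(-3) = -45*(-3) = 135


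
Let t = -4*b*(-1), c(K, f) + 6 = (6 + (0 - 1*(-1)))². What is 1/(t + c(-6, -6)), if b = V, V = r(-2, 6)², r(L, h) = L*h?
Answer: 1/619 ≈ 0.0016155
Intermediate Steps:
c(K, f) = 43 (c(K, f) = -6 + (6 + (0 - 1*(-1)))² = -6 + (6 + (0 + 1))² = -6 + (6 + 1)² = -6 + 7² = -6 + 49 = 43)
V = 144 (V = (-2*6)² = (-12)² = 144)
b = 144
t = 576 (t = -4*144*(-1) = -576*(-1) = 576)
1/(t + c(-6, -6)) = 1/(576 + 43) = 1/619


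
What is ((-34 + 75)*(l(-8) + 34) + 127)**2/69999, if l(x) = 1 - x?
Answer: 1190700/23333 ≈ 51.031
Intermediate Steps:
((-34 + 75)*(l(-8) + 34) + 127)**2/69999 = ((-34 + 75)*((1 - 1*(-8)) + 34) + 127)**2/69999 = (41*((1 + 8) + 34) + 127)**2*(1/69999) = (41*(9 + 34) + 127)**2*(1/69999) = (41*43 + 127)**2*(1/69999) = (1763 + 127)**2*(1/69999) = 1890**2*(1/69999) = 3572100*(1/69999) = 1190700/23333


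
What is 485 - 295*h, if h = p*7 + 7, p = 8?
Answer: -18100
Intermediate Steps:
h = 63 (h = 8*7 + 7 = 56 + 7 = 63)
485 - 295*h = 485 - 295*63 = 485 - 18585 = -18100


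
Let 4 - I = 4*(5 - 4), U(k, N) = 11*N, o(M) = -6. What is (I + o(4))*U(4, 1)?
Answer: -66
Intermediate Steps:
I = 0 (I = 4 - 4*(5 - 4) = 4 - 4 = 0)
(I + o(4))*U(4, 1) = (0 - 6)*(11*1) = -6*11 = -66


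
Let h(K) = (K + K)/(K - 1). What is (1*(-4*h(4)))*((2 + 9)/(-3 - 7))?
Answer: 176/15 ≈ 11.733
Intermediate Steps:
h(K) = 2*K/(-1 + K) (h(K) = (2*K)/(-1 + K) = 2*K/(-1 + K))
(1*(-4*h(4)))*((2 + 9)/(-3 - 7)) = (1*(-8*4/(-1 + 4)))*((2 + 9)/(-3 - 7)) = (1*(-8*4/3))*(11/(-10)) = (1*(-8*4/3))*(11*(-⅒)) = (1*(-4*8/3))*(-11/10) = (1*(-32/3))*(-11/10) = -32/3*(-11/10) = 176/15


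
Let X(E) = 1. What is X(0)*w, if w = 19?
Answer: 19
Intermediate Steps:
X(0)*w = 1*19 = 19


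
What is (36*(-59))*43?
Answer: -91332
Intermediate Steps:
(36*(-59))*43 = -2124*43 = -91332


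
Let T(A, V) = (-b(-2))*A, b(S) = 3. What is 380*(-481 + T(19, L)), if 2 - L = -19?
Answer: -204440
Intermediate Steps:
L = 21 (L = 2 - 1*(-19) = 2 + 19 = 21)
T(A, V) = -3*A (T(A, V) = (-1*3)*A = -3*A)
380*(-481 + T(19, L)) = 380*(-481 - 3*19) = 380*(-481 - 57) = 380*(-538) = -204440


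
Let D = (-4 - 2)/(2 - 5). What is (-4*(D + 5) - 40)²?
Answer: 4624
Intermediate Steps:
D = 2 (D = -6/(-3) = -6*(-⅓) = 2)
(-4*(D + 5) - 40)² = (-4*(2 + 5) - 40)² = (-4*7 - 40)² = (-28 - 40)² = (-68)² = 4624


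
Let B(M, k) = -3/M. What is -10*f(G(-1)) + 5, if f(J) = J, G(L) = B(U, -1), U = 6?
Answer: 10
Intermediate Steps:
G(L) = -½ (G(L) = -3/6 = -3*⅙ = -½)
-10*f(G(-1)) + 5 = -10*(-½) + 5 = 5 + 5 = 10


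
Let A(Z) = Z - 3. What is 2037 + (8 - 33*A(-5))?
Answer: 2309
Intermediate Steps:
A(Z) = -3 + Z
2037 + (8 - 33*A(-5)) = 2037 + (8 - 33*(-3 - 5)) = 2037 + (8 - 33*(-8)) = 2037 + (8 + 264) = 2037 + 272 = 2309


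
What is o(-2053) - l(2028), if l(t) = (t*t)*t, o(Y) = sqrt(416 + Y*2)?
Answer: -8340725952 + 3*I*sqrt(410) ≈ -8.3407e+9 + 60.745*I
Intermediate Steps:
o(Y) = sqrt(416 + 2*Y)
l(t) = t**3 (l(t) = t**2*t = t**3)
o(-2053) - l(2028) = sqrt(416 + 2*(-2053)) - 1*2028**3 = sqrt(416 - 4106) - 1*8340725952 = sqrt(-3690) - 8340725952 = 3*I*sqrt(410) - 8340725952 = -8340725952 + 3*I*sqrt(410)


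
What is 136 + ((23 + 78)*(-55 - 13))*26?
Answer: -178432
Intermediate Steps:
136 + ((23 + 78)*(-55 - 13))*26 = 136 + (101*(-68))*26 = 136 - 6868*26 = 136 - 178568 = -178432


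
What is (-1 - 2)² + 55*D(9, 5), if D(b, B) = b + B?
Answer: 779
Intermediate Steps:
D(b, B) = B + b
(-1 - 2)² + 55*D(9, 5) = (-1 - 2)² + 55*(5 + 9) = (-3)² + 55*14 = 9 + 770 = 779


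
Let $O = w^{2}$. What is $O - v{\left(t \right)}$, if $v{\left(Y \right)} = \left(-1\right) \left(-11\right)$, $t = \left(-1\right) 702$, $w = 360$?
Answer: $129589$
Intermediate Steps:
$t = -702$
$v{\left(Y \right)} = 11$
$O = 129600$ ($O = 360^{2} = 129600$)
$O - v{\left(t \right)} = 129600 - 11 = 129589$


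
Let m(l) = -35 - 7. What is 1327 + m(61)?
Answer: 1285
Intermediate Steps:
m(l) = -42
1327 + m(61) = 1327 - 42 = 1285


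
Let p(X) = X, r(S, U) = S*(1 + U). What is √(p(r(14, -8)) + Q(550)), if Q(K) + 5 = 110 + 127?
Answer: √134 ≈ 11.576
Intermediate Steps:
Q(K) = 232 (Q(K) = -5 + (110 + 127) = -5 + 237 = 232)
√(p(r(14, -8)) + Q(550)) = √(14*(1 - 8) + 232) = √(14*(-7) + 232) = √(-98 + 232) = √134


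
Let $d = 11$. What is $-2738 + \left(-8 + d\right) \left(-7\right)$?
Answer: $-2759$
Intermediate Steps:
$-2738 + \left(-8 + d\right) \left(-7\right) = -2738 + \left(-8 + 11\right) \left(-7\right) = -2738 + 3 \left(-7\right) = -2738 - 21 = -2759$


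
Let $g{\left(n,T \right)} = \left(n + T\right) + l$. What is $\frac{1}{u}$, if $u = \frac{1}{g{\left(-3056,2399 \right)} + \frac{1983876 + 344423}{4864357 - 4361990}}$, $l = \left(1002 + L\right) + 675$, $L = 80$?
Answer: $\frac{554931999}{502367} \approx 1104.6$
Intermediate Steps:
$l = 1757$ ($l = \left(1002 + 80\right) + 675 = 1082 + 675 = 1757$)
$g{\left(n,T \right)} = 1757 + T + n$ ($g{\left(n,T \right)} = \left(n + T\right) + 1757 = \left(T + n\right) + 1757 = 1757 + T + n$)
$u = \frac{502367}{554931999}$ ($u = \frac{1}{\left(1757 + 2399 - 3056\right) + \frac{1983876 + 344423}{4864357 - 4361990}} = \frac{1}{1100 + \frac{2328299}{502367}} = \frac{1}{\frac{554931999}{502367}} = \frac{502367}{554931999} \approx 0.00090528$)
$\frac{1}{u} = \frac{1}{\frac{502367}{554931999}} = \frac{554931999}{502367}$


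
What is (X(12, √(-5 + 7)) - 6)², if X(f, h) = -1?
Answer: 49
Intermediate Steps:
(X(12, √(-5 + 7)) - 6)² = (-1 - 6)² = (-7)² = 49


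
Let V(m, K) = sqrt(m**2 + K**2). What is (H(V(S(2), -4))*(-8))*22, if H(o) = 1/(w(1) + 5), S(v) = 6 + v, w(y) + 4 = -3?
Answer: 88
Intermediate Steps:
w(y) = -7 (w(y) = -4 - 3 = -7)
V(m, K) = sqrt(K**2 + m**2)
H(o) = -1/2 (H(o) = 1/(-7 + 5) = 1/(-2) = -1/2)
(H(V(S(2), -4))*(-8))*22 = -1/2*(-8)*22 = 4*22 = 88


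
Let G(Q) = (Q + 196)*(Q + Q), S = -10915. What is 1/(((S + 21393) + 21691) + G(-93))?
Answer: 1/13011 ≈ 7.6858e-5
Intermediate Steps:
G(Q) = 2*Q*(196 + Q) (G(Q) = (196 + Q)*(2*Q) = 2*Q*(196 + Q))
1/(((S + 21393) + 21691) + G(-93)) = 1/(((-10915 + 21393) + 21691) + 2*(-93)*(196 - 93)) = 1/((10478 + 21691) + 2*(-93)*103) = 1/(32169 - 19158) = 1/13011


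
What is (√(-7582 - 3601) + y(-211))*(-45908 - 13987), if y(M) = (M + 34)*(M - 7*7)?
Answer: -2756367900 - 59895*I*√11183 ≈ -2.7564e+9 - 6.3339e+6*I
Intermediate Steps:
y(M) = (-49 + M)*(34 + M) (y(M) = (34 + M)*(M - 49) = (34 + M)*(-49 + M) = (-49 + M)*(34 + M))
(√(-7582 - 3601) + y(-211))*(-45908 - 13987) = (√(-7582 - 3601) + (-1666 + (-211)² - 15*(-211)))*(-45908 - 13987) = (√(-11183) + (-1666 + 44521 + 3165))*(-59895) = (I*√11183 + 46020)*(-59895) = (46020 + I*√11183)*(-59895) = -2756367900 - 59895*I*√11183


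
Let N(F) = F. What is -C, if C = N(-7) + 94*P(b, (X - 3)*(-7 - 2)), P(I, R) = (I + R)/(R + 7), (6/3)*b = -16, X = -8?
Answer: -3906/53 ≈ -73.698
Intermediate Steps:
b = -8 (b = (½)*(-16) = -8)
P(I, R) = (I + R)/(7 + R)
C = 3906/53 (C = -7 + 94*((-8 + (-8 - 3)*(-7 - 2))/(7 + (-8 - 3)*(-7 - 2))) = -7 + 94*((-8 - 11*(-9))/(7 - 11*(-9))) = -7 + 94*((-8 + 99)/(7 + 99)) = -7 + 94*(91/106) = -7 + 4277/53 = 3906/53 ≈ 73.698)
-C = -1*3906/53 = -3906/53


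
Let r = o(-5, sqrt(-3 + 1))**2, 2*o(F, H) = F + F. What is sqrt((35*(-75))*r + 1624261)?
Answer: 2*sqrt(389659) ≈ 1248.5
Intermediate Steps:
o(F, H) = F (o(F, H) = (F + F)/2 = (2*F)/2 = F)
r = 25 (r = (-5)**2 = 25)
sqrt((35*(-75))*r + 1624261) = sqrt((35*(-75))*25 + 1624261) = sqrt(-2625*25 + 1624261) = sqrt(-65625 + 1624261) = sqrt(1558636) = 2*sqrt(389659)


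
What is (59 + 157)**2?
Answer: 46656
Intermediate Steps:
(59 + 157)**2 = 216**2 = 46656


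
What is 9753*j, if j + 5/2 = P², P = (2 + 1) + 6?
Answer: 1531221/2 ≈ 7.6561e+5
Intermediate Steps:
P = 9 (P = 3 + 6 = 9)
j = 157/2 (j = -5/2 + 9² = -5/2 + 81 = 157/2 ≈ 78.500)
9753*j = 9753*(157/2) = 1531221/2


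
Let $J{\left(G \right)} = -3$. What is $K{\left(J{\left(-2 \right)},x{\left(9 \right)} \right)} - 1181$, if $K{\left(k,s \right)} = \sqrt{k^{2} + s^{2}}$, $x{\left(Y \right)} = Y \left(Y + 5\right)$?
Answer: $-1181 + 3 \sqrt{1765} \approx -1055.0$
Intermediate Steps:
$x{\left(Y \right)} = Y \left(5 + Y\right)$
$K{\left(J{\left(-2 \right)},x{\left(9 \right)} \right)} - 1181 = \sqrt{\left(-3\right)^{2} + \left(9 \left(5 + 9\right)\right)^{2}} - 1181 = \sqrt{9 + \left(9 \cdot 14\right)^{2}} - 1181 = \sqrt{9 + 126^{2}} - 1181 = \sqrt{9 + 15876} - 1181 = \sqrt{15885} - 1181 = 3 \sqrt{1765} - 1181 = -1181 + 3 \sqrt{1765}$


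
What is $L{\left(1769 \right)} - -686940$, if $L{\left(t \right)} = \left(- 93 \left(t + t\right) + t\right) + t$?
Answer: $361444$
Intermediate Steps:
$L{\left(t \right)} = - 184 t$ ($L{\left(t \right)} = \left(- 93 \cdot 2 t + t\right) + t = \left(- 186 t + t\right) + t = - 185 t + t = - 184 t$)
$L{\left(1769 \right)} - -686940 = \left(-184\right) 1769 - -686940 = -325496 + 686940 = 361444$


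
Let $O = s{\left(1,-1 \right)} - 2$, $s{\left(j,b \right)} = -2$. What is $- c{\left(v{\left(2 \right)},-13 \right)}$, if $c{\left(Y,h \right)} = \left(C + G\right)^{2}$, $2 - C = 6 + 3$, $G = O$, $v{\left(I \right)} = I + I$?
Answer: $-121$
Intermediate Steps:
$O = -4$ ($O = -2 - 2 = -4$)
$v{\left(I \right)} = 2 I$
$G = -4$
$C = -7$ ($C = 2 - \left(6 + 3\right) = 2 - 9 = -7$)
$c{\left(Y,h \right)} = 121$ ($c{\left(Y,h \right)} = \left(-7 - 4\right)^{2} = \left(-11\right)^{2} = 121$)
$- c{\left(v{\left(2 \right)},-13 \right)} = \left(-1\right) 121 = -121$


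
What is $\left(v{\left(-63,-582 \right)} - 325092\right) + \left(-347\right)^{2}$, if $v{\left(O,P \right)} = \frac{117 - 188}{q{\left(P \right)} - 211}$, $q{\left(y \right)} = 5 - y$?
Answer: $- \frac{76960879}{376} \approx -2.0468 \cdot 10^{5}$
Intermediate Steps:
$v{\left(O,P \right)} = - \frac{71}{-206 - P}$ ($v{\left(O,P \right)} = \frac{117 - 188}{\left(5 - P\right) - 211} = - \frac{71}{-206 - P}$)
$\left(v{\left(-63,-582 \right)} - 325092\right) + \left(-347\right)^{2} = \left(\frac{71}{206 - 582} - 325092\right) + \left(-347\right)^{2} = \left(\frac{71}{-376} - 325092\right) + 120409 = \left(71 \left(- \frac{1}{376}\right) - 325092\right) + 120409 = \left(- \frac{71}{376} - 325092\right) + 120409 = - \frac{122234663}{376} + 120409 = - \frac{76960879}{376}$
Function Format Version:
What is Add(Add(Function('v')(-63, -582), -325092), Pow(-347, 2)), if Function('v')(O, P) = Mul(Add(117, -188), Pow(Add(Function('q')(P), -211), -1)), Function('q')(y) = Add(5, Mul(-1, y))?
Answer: Rational(-76960879, 376) ≈ -2.0468e+5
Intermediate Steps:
Function('v')(O, P) = Mul(-71, Pow(Add(-206, Mul(-1, P)), -1)) (Function('v')(O, P) = Mul(Add(117, -188), Pow(Add(Add(5, Mul(-1, P)), -211), -1)) = Mul(-71, Pow(Add(-206, Mul(-1, P)), -1)))
Add(Add(Function('v')(-63, -582), -325092), Pow(-347, 2)) = Add(Add(Mul(71, Pow(Add(206, -582), -1)), -325092), Pow(-347, 2)) = Add(Add(Mul(71, Pow(-376, -1)), -325092), 120409) = Add(Add(Mul(71, Rational(-1, 376)), -325092), 120409) = Add(Add(Rational(-71, 376), -325092), 120409) = Add(Rational(-122234663, 376), 120409) = Rational(-76960879, 376)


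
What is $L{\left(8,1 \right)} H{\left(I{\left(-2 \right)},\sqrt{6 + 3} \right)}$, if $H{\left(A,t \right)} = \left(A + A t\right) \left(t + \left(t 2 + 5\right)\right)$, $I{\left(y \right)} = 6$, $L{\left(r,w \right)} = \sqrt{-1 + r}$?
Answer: $336 \sqrt{7} \approx 888.97$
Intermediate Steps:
$H{\left(A,t \right)} = \left(5 + 3 t\right) \left(A + A t\right)$ ($H{\left(A,t \right)} = \left(A + A t\right) \left(t + \left(2 t + 5\right)\right) = \left(A + A t\right) \left(t + \left(5 + 2 t\right)\right) = \left(A + A t\right) \left(5 + 3 t\right) = \left(5 + 3 t\right) \left(A + A t\right)$)
$L{\left(8,1 \right)} H{\left(I{\left(-2 \right)},\sqrt{6 + 3} \right)} = \sqrt{-1 + 8} \cdot 6 \left(5 + 3 \left(\sqrt{6 + 3}\right)^{2} + 8 \sqrt{6 + 3}\right) = \sqrt{7} \cdot 6 \left(5 + 3 \left(\sqrt{9}\right)^{2} + 8 \sqrt{9}\right) = \sqrt{7} \cdot 6 \left(5 + 3 \cdot 3^{2} + 8 \cdot 3\right) = \sqrt{7} \cdot 6 \left(5 + 3 \cdot 9 + 24\right) = \sqrt{7} \cdot 6 \left(5 + 27 + 24\right) = \sqrt{7} \cdot 6 \cdot 56 = \sqrt{7} \cdot 336 = 336 \sqrt{7}$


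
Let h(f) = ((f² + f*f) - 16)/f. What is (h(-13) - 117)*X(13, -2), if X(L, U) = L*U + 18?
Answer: 14744/13 ≈ 1134.2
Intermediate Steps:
X(L, U) = 18 + L*U
h(f) = (-16 + 2*f²)/f (h(f) = ((f² + f²) - 16)/f = (2*f² - 16)/f = (-16 + 2*f²)/f)
(h(-13) - 117)*X(13, -2) = ((-16/(-13) + 2*(-13)) - 117)*(18 + 13*(-2)) = ((-16*(-1/13) - 26) - 117)*(18 - 26) = ((16/13 - 26) - 117)*(-8) = (-322/13 - 117)*(-8) = -1843/13*(-8) = 14744/13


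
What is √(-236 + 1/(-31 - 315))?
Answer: 3*I*√3139258/346 ≈ 15.362*I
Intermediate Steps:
√(-236 + 1/(-31 - 315)) = √(-236 + 1/(-346)) = √(-236 - 1/346) = √(-81657/346) = 3*I*√3139258/346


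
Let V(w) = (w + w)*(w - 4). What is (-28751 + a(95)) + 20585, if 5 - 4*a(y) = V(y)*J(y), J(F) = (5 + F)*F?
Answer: -164287659/4 ≈ -4.1072e+7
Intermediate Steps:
V(w) = 2*w*(-4 + w) (V(w) = (2*w)*(-4 + w) = 2*w*(-4 + w))
J(F) = F*(5 + F)
a(y) = 5/4 - y²*(-4 + y)*(5 + y)/2 (a(y) = 5/4 - 2*y*(-4 + y)*y*(5 + y)/4 = 5/4 - y²*(-4 + y)*(5 + y)/2)
(-28751 + a(95)) + 20585 = (-28751 + (5/4 - ½*95²*(-4 + 95)*(5 + 95))) + 20585 = (-28751 + (5/4 - ½*9025*91*100)) + 20585 = (-28751 + (5/4 - 41063750)) + 20585 = (-28751 - 164254995/4) + 20585 = -164369999/4 + 20585 = -164287659/4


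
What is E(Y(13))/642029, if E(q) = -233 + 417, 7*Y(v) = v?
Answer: 184/642029 ≈ 0.00028659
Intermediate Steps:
Y(v) = v/7
E(q) = 184
E(Y(13))/642029 = 184/642029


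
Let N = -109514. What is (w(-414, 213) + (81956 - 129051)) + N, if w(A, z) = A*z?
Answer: -244791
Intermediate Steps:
(w(-414, 213) + (81956 - 129051)) + N = (-414*213 + (81956 - 129051)) - 109514 = (-88182 - 47095) - 109514 = -135277 - 109514 = -244791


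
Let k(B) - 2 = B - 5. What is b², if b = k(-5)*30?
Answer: 57600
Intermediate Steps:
k(B) = -3 + B (k(B) = 2 + (B - 5) = 2 + (-5 + B) = -3 + B)
b = -240 (b = (-3 - 5)*30 = -8*30 = -240)
b² = (-240)² = 57600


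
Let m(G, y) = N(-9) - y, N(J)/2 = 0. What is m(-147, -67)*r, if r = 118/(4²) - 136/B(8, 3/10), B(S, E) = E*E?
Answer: -7254023/72 ≈ -1.0075e+5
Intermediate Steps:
N(J) = 0 (N(J) = 2*0 = 0)
m(G, y) = -y (m(G, y) = 0 - y = -y)
B(S, E) = E²
r = -108269/72 (r = 118/(4²) - 136/((3/10)²) = 118/16 - 136/((3*(⅒))²) = 118*(1/16) - 136/((3/10)²) = 59/8 - 136/9/100 = 59/8 - 136*100/9 = 59/8 - 13600/9 = -108269/72 ≈ -1503.7)
m(-147, -67)*r = -1*(-67)*(-108269/72) = 67*(-108269/72) = -7254023/72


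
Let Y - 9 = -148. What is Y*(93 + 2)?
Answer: -13205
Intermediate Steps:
Y = -139 (Y = 9 - 148 = -139)
Y*(93 + 2) = -139*(93 + 2) = -139*95 = -13205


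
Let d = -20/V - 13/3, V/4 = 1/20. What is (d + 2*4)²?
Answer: 83521/9 ≈ 9280.1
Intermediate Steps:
V = ⅕ (V = 4/20 = 4*(1/20) = ⅕ ≈ 0.20000)
d = -313/3 (d = -20/⅕ - 13/3 = -20*5 - 13*⅓ = -100 - 13/3 = -313/3 ≈ -104.33)
(d + 2*4)² = (-313/3 + 2*4)² = (-313/3 + 8)² = (-289/3)² = 83521/9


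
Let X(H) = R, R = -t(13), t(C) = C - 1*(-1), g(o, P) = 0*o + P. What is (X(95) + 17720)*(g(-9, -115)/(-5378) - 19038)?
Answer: -906425462397/2689 ≈ -3.3709e+8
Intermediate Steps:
g(o, P) = P (g(o, P) = 0 + P = P)
t(C) = 1 + C (t(C) = C + 1 = 1 + C)
R = -14 (R = -(1 + 13) = -1*14 = -14)
X(H) = -14
(X(95) + 17720)*(g(-9, -115)/(-5378) - 19038) = (-14 + 17720)*(-115/(-5378) - 19038) = 17706*(-115*(-1/5378) - 19038) = 17706*(115/5378 - 19038) = 17706*(-102386249/5378) = -906425462397/2689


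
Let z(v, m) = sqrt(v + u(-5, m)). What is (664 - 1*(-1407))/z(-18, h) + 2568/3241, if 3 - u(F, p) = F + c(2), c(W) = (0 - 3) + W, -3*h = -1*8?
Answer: 2568/3241 - 2071*I/3 ≈ 0.79235 - 690.33*I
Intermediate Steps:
h = 8/3 (h = -(-1)*8/3 = -1/3*(-8) = 8/3 ≈ 2.6667)
c(W) = -3 + W
u(F, p) = 4 - F (u(F, p) = 3 - (F + (-3 + 2)) = 3 - (F - 1) = 3 - (-1 + F) = 3 + (1 - F) = 4 - F)
z(v, m) = sqrt(9 + v) (z(v, m) = sqrt(v + (4 - 1*(-5))) = sqrt(v + (4 + 5)) = sqrt(v + 9) = sqrt(9 + v))
(664 - 1*(-1407))/z(-18, h) + 2568/3241 = (664 - 1*(-1407))/(sqrt(9 - 18)) + 2568/3241 = (664 + 1407)/(sqrt(-9)) + 2568*(1/3241) = 2071/((3*I)) + 2568/3241 = 2071*(-I/3) + 2568/3241 = -2071*I/3 + 2568/3241 = 2568/3241 - 2071*I/3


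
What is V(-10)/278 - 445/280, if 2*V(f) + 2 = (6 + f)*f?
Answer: -11839/7784 ≈ -1.5209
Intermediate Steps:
V(f) = -1 + f*(6 + f)/2 (V(f) = -1 + ((6 + f)*f)/2 = -1 + (f*(6 + f))/2 = -1 + f*(6 + f)/2)
V(-10)/278 - 445/280 = (-1 + (½)*(-10)² + 3*(-10))/278 - 445/280 = (-1 + (½)*100 - 30)*(1/278) - 445*1/280 = (-1 + 50 - 30)*(1/278) - 89/56 = 19*(1/278) - 89/56 = 19/278 - 89/56 = -11839/7784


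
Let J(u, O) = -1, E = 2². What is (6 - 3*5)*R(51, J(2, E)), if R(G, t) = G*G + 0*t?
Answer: -23409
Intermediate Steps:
E = 4
R(G, t) = G² (R(G, t) = G² + 0 = G²)
(6 - 3*5)*R(51, J(2, E)) = (6 - 3*5)*51² = (6 - 15)*2601 = -9*2601 = -23409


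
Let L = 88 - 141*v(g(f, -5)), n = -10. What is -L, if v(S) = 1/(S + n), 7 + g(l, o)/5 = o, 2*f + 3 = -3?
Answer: -6301/70 ≈ -90.014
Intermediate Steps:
f = -3 (f = -3/2 + (½)*(-3) = -3/2 - 3/2 = -3)
g(l, o) = -35 + 5*o
v(S) = 1/(-10 + S) (v(S) = 1/(S - 10) = 1/(-10 + S))
L = 6301/70 (L = 88 - 141/(-10 + (-35 + 5*(-5))) = 88 - 141/(-10 + (-35 - 25)) = 88 - 141/(-10 - 60) = 88 - 141/(-70) = 88 - 141*(-1/70) = 88 + 141/70 = 6301/70 ≈ 90.014)
-L = -1*6301/70 = -6301/70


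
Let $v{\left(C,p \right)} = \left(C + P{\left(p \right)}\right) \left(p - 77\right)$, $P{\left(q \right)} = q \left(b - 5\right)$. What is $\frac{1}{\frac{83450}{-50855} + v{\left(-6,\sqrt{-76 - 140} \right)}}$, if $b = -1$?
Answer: $\frac{22711751461}{620682167616200} - \frac{17689820211 i \sqrt{6}}{310341083808100} \approx 3.6592 \cdot 10^{-5} - 0.00013962 i$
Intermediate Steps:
$P{\left(q \right)} = - 6 q$ ($P{\left(q \right)} = q \left(-1 - 5\right) = q \left(-6\right) = - 6 q$)
$v{\left(C,p \right)} = \left(-77 + p\right) \left(C - 6 p\right)$ ($v{\left(C,p \right)} = \left(C - 6 p\right) \left(p - 77\right) = \left(C - 6 p\right) \left(-77 + p\right) = \left(-77 + p\right) \left(C - 6 p\right)$)
$\frac{1}{\frac{83450}{-50855} + v{\left(-6,\sqrt{-76 - 140} \right)}} = \frac{1}{\frac{83450}{-50855} - \left(-462 - 1296 - 456 \sqrt{-76 - 140}\right)} = \frac{1}{83450 \left(- \frac{1}{50855}\right) + \left(462 - 6 \left(\sqrt{-216}\right)^{2} + 462 \sqrt{-216} - 6 \sqrt{-216}\right)} = \frac{1}{- \frac{16690}{10171} + \left(462 - 6 \left(6 i \sqrt{6}\right)^{2} + 462 \cdot 6 i \sqrt{6} - 6 \cdot 6 i \sqrt{6}\right)} = \frac{1}{- \frac{16690}{10171} + \left(462 - -1296 + 2772 i \sqrt{6} - 36 i \sqrt{6}\right)} = \frac{1}{- \frac{16690}{10171} + \left(462 + 1296 + 2772 i \sqrt{6} - 36 i \sqrt{6}\right)} = \frac{1}{- \frac{16690}{10171} + \left(1758 + 2736 i \sqrt{6}\right)} = \frac{1}{\frac{17863928}{10171} + 2736 i \sqrt{6}}$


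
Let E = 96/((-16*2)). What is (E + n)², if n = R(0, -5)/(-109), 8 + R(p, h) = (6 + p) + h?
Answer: 102400/11881 ≈ 8.6188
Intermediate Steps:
R(p, h) = -2 + h + p (R(p, h) = -8 + ((6 + p) + h) = -8 + (6 + h + p) = -2 + h + p)
n = 7/109 (n = (-2 - 5 + 0)/(-109) = -7*(-1/109) = 7/109 ≈ 0.064220)
E = -3 (E = 96/(-32) = 96*(-1/32) = -3)
(E + n)² = (-3 + 7/109)² = (-320/109)² = 102400/11881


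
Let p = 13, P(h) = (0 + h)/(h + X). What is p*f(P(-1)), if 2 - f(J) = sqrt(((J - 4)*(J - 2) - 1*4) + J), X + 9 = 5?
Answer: 26 - 26*sqrt(19)/5 ≈ 3.3337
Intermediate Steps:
X = -4 (X = -9 + 5 = -4)
P(h) = h/(-4 + h) (P(h) = (0 + h)/(h - 4) = h/(-4 + h))
f(J) = 2 - sqrt(-4 + J + (-4 + J)*(-2 + J)) (f(J) = 2 - sqrt(((J - 4)*(J - 2) - 1*4) + J) = 2 - sqrt(((-4 + J)*(-2 + J) - 4) + J) = 2 - sqrt((-4 + (-4 + J)*(-2 + J)) + J) = 2 - sqrt(-4 + J + (-4 + J)*(-2 + J)))
p*f(P(-1)) = 13*(2 - sqrt(4 + (-1/(-4 - 1))**2 - (-5)/(-4 - 1))) = 13*(2 - sqrt(4 + (-1/(-5))**2 - (-5)/(-5))) = 13*(2 - sqrt(4 + (-1*(-1/5))**2 - (-5)*(-1)/5)) = 13*(2 - sqrt(4 + (1/5)**2 - 5*1/5)) = 13*(2 - sqrt(4 + 1/25 - 1)) = 13*(2 - sqrt(76/25)) = 13*(2 - 2*sqrt(19)/5) = 26 - 26*sqrt(19)/5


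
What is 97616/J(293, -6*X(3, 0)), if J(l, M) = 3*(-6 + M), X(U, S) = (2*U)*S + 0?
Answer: -48808/9 ≈ -5423.1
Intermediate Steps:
X(U, S) = 2*S*U (X(U, S) = 2*S*U + 0 = 2*S*U)
J(l, M) = -18 + 3*M
97616/J(293, -6*X(3, 0)) = 97616/(-18 + 3*(-12*0*3)) = 97616/(-18 + 3*(-6*0)) = 97616/(-18 + 3*0) = 97616/(-18 + 0) = 97616/(-18) = 97616*(-1/18) = -48808/9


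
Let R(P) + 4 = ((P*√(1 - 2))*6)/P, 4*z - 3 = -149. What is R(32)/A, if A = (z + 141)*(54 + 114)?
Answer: -1/4389 + I/2926 ≈ -0.00022784 + 0.00034176*I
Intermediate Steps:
z = -73/2 (z = ¾ + (¼)*(-149) = ¾ - 149/4 = -73/2 ≈ -36.500)
A = 17556 (A = (-73/2 + 141)*(54 + 114) = (209/2)*168 = 17556)
R(P) = -4 + 6*I (R(P) = -4 + ((P*√(1 - 2))*6)/P = -4 + ((P*√(-1))*6)/P = -4 + ((P*I)*6)/P = -4 + ((I*P)*6)/P = -4 + (6*I*P)/P = -4 + 6*I)
R(32)/A = (-4 + 6*I)/17556 = (-4 + 6*I)*(1/17556) = -1/4389 + I/2926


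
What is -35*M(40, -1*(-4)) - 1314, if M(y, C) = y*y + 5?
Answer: -57489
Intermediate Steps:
M(y, C) = 5 + y**2 (M(y, C) = y**2 + 5 = 5 + y**2)
-35*M(40, -1*(-4)) - 1314 = -35*(5 + 40**2) - 1314 = -35*(5 + 1600) - 1314 = -35*1605 - 1314 = -56175 - 1314 = -57489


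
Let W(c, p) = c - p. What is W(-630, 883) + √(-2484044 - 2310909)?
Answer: -1513 + I*√4794953 ≈ -1513.0 + 2189.7*I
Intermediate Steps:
W(-630, 883) + √(-2484044 - 2310909) = (-630 - 1*883) + √(-2484044 - 2310909) = (-630 - 883) + √(-4794953) = -1513 + I*√4794953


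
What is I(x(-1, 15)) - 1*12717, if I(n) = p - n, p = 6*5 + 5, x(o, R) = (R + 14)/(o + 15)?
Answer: -177577/14 ≈ -12684.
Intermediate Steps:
x(o, R) = (14 + R)/(15 + o)
p = 35 (p = 30 + 5 = 35)
I(n) = 35 - n
I(x(-1, 15)) - 1*12717 = (35 - (14 + 15)/(15 - 1)) - 1*12717 = (35 - 29/14) - 12717 = 461/14 - 12717 = -177577/14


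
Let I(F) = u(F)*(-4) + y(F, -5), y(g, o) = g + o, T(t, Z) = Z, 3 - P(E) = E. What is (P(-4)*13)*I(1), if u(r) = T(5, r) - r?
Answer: -364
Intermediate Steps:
P(E) = 3 - E
u(r) = 0 (u(r) = r - r = 0)
I(F) = -5 + F (I(F) = 0*(-4) + (F - 5) = 0 + (-5 + F) = -5 + F)
(P(-4)*13)*I(1) = ((3 - 1*(-4))*13)*(-5 + 1) = ((3 + 4)*13)*(-4) = (7*13)*(-4) = 91*(-4) = -364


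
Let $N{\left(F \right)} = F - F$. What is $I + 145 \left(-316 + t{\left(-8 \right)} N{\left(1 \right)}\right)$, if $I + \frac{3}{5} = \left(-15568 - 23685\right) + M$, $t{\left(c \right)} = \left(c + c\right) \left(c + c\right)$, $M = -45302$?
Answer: $- \frac{651878}{5} \approx -1.3038 \cdot 10^{5}$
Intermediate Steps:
$N{\left(F \right)} = 0$
$t{\left(c \right)} = 4 c^{2}$ ($t{\left(c \right)} = 2 c 2 c = 4 c^{2}$)
$I = - \frac{422778}{5}$ ($I = - \frac{3}{5} - 84555 = - \frac{422778}{5} \approx -84556.0$)
$I + 145 \left(-316 + t{\left(-8 \right)} N{\left(1 \right)}\right) = - \frac{422778}{5} + 145 \left(-316 + 4 \left(-8\right)^{2} \cdot 0\right) = - \frac{422778}{5} + 145 \left(-316 + 4 \cdot 64 \cdot 0\right) = - \frac{422778}{5} + 145 \left(-316 + 256 \cdot 0\right) = - \frac{422778}{5} + 145 \left(-316 + 0\right) = - \frac{422778}{5} + 145 \left(-316\right) = - \frac{422778}{5} - 45820 = - \frac{651878}{5}$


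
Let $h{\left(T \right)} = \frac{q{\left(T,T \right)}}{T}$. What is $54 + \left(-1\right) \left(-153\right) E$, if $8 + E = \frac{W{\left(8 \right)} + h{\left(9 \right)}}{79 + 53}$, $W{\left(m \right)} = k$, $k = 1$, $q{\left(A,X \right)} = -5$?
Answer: $- \frac{38593}{33} \approx -1169.5$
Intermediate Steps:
$W{\left(m \right)} = 1$
$h{\left(T \right)} = - \frac{5}{T}$
$E = - \frac{2375}{297}$ ($E = -8 + \frac{1 - \frac{5}{9}}{79 + 53} = -8 + \frac{1 - \frac{5}{9}}{132} = -8 + \left(1 - \frac{5}{9}\right) \frac{1}{132} = -8 + \frac{4}{9} \cdot \frac{1}{132} = -8 + \frac{1}{297} = - \frac{2375}{297} \approx -7.9966$)
$54 + \left(-1\right) \left(-153\right) E = 54 + \left(-1\right) \left(-153\right) \left(- \frac{2375}{297}\right) = 54 + 153 \left(- \frac{2375}{297}\right) = 54 - \frac{40375}{33} = - \frac{38593}{33}$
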